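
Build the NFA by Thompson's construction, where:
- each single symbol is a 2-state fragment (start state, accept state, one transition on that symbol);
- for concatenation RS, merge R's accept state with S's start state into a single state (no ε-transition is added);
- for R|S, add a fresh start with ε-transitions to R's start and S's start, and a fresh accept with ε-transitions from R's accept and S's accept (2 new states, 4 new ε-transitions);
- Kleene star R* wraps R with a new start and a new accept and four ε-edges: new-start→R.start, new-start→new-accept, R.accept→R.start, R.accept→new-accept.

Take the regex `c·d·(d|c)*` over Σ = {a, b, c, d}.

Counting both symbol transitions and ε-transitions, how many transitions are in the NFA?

Per subexpression:
Each of the 4 symbol leaves contributes 1 transition (1 symbol, 0 ε).
  d|c → 6 transitions (2 symbol, 4 ε)
  (d|c)* → 10 transitions (2 symbol, 8 ε)
  c·d·(d|c)* → 12 transitions (4 symbol, 8 ε)

12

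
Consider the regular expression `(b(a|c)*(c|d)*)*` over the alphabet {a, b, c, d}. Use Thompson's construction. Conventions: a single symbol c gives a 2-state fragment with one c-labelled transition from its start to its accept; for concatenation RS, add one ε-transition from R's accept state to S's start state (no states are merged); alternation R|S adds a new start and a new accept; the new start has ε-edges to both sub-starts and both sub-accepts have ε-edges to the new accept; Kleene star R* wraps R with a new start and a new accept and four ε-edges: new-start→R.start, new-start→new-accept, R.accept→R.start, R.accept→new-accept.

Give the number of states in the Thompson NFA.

20

Per subexpression:
Each of the 5 symbol leaves contributes a 2-state fragment.
  a|c : 6 states
  (a|c)* : 8 states
  c|d : 6 states
  (c|d)* : 8 states
  b(a|c)*(c|d)* : 18 states
  (b(a|c)*(c|d)*)* : 20 states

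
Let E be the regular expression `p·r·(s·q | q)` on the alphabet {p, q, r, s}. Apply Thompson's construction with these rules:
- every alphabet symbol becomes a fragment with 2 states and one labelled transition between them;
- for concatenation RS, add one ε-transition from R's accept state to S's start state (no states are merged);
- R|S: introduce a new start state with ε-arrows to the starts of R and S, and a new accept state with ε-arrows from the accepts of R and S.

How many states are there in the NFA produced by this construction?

12

Recursing over subexpressions:
Each of the 5 symbol leaves contributes a 2-state fragment.
  s·q = 4 states
  s·q | q = 8 states
  p·r·(s·q | q) = 12 states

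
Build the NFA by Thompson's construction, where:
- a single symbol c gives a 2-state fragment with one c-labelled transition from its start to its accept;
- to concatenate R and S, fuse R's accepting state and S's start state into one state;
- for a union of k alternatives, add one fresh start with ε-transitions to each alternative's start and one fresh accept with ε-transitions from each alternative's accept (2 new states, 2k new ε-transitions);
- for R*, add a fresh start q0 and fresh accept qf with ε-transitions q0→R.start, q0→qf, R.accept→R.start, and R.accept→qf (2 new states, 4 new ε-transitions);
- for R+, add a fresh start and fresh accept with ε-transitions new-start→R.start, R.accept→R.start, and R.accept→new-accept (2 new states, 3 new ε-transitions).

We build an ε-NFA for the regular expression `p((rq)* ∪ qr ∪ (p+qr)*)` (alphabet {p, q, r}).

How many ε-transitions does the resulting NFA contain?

17

Recursing over subexpressions:
Each of the 8 symbol leaves contributes 0 ε-transitions.
  rq = 0 ε-transitions
  (rq)* = 4 ε-transitions
  qr = 0 ε-transitions
  p+ = 3 ε-transitions
  p+qr = 3 ε-transitions
  (p+qr)* = 7 ε-transitions
  (rq)* ∪ qr ∪ (p+qr)* = 17 ε-transitions
  p((rq)* ∪ qr ∪ (p+qr)*) = 17 ε-transitions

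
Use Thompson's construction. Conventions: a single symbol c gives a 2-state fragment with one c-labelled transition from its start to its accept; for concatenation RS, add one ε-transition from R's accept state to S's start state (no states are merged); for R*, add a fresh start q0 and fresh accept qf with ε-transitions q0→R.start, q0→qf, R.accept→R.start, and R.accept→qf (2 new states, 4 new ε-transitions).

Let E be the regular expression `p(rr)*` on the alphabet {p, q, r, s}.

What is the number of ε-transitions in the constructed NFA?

Recursing over subexpressions:
Each of the 3 symbol leaves contributes 0 ε-transitions.
  rr — 1 ε-transition
  (rr)* — 5 ε-transitions
  p(rr)* — 6 ε-transitions

6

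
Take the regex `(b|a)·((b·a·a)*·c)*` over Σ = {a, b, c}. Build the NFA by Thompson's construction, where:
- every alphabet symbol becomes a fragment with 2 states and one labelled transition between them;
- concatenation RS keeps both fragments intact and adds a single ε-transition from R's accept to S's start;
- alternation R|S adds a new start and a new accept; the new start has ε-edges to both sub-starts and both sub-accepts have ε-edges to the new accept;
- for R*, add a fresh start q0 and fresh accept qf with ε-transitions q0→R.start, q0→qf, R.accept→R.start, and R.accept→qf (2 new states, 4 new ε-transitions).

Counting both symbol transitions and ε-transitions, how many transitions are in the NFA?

Recursing over subexpressions:
Each of the 6 symbol leaves contributes 1 transition (1 symbol, 0 ε).
  b|a — 6 transitions (2 symbol, 4 ε)
  b·a·a — 5 transitions (3 symbol, 2 ε)
  (b·a·a)* — 9 transitions (3 symbol, 6 ε)
  (b·a·a)*·c — 11 transitions (4 symbol, 7 ε)
  ((b·a·a)*·c)* — 15 transitions (4 symbol, 11 ε)
  (b|a)·((b·a·a)*·c)* — 22 transitions (6 symbol, 16 ε)

22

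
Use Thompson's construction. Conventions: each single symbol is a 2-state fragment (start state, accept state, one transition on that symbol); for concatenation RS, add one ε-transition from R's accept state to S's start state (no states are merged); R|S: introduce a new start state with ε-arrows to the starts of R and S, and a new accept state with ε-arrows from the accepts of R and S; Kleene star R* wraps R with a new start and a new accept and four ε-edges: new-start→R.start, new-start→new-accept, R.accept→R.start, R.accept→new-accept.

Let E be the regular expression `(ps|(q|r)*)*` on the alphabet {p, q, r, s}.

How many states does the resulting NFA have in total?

Bottom-up over the parse tree:
Each of the 4 symbol leaves contributes a 2-state fragment.
  ps : 4 states
  q|r : 6 states
  (q|r)* : 8 states
  ps|(q|r)* : 14 states
  (ps|(q|r)*)* : 16 states

16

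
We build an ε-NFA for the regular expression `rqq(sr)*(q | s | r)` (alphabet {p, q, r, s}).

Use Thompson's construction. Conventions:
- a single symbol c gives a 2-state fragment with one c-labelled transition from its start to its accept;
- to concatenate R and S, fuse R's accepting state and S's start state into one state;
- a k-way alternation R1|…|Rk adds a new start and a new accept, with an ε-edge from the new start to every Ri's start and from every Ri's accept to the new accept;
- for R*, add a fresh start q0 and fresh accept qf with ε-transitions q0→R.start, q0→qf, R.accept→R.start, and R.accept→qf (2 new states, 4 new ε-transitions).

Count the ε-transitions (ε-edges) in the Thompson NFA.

Recursing over subexpressions:
Each of the 8 symbol leaves contributes 0 ε-transitions.
  sr : 0 ε-transitions
  (sr)* : 4 ε-transitions
  q | s | r : 6 ε-transitions
  rqq(sr)*(q | s | r) : 10 ε-transitions

10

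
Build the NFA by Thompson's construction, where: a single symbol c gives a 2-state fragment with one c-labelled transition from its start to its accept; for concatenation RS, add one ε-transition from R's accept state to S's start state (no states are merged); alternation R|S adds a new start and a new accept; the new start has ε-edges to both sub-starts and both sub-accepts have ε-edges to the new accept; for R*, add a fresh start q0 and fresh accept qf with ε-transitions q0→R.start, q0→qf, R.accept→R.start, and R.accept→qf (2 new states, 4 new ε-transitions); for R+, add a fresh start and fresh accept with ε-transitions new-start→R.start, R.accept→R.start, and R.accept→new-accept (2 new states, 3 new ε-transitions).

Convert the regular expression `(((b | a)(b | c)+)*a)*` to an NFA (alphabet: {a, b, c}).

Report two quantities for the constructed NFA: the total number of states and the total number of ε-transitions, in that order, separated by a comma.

20, 21

By structural recursion:
Each of the 5 symbol leaves contributes 2 states and 0 ε-transitions.
  b | a : 6 states, 4 ε-transitions
  b | c : 6 states, 4 ε-transitions
  (b | c)+ : 8 states, 7 ε-transitions
  (b | a)(b | c)+ : 14 states, 12 ε-transitions
  ((b | a)(b | c)+)* : 16 states, 16 ε-transitions
  ((b | a)(b | c)+)*a : 18 states, 17 ε-transitions
  (((b | a)(b | c)+)*a)* : 20 states, 21 ε-transitions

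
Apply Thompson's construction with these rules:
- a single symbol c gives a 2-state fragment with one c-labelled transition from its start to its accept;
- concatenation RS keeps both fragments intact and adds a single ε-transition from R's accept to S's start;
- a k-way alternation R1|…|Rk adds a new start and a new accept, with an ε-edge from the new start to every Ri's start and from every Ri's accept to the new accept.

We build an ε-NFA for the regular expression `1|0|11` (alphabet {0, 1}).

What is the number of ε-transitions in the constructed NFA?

7

Recursing over subexpressions:
Each of the 4 symbol leaves contributes 0 ε-transitions.
  11 → 1 ε-transition
  1|0|11 → 7 ε-transitions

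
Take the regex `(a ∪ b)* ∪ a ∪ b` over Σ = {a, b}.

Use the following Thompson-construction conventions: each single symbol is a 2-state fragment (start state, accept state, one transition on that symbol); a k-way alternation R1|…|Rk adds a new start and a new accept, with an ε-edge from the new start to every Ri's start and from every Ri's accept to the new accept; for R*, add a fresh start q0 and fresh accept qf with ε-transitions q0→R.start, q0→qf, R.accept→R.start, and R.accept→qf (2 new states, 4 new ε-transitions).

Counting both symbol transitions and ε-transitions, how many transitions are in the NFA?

18

Recursing over subexpressions:
Each of the 4 symbol leaves contributes 1 transition (1 symbol, 0 ε).
  a ∪ b → 6 transitions (2 symbol, 4 ε)
  (a ∪ b)* → 10 transitions (2 symbol, 8 ε)
  (a ∪ b)* ∪ a ∪ b → 18 transitions (4 symbol, 14 ε)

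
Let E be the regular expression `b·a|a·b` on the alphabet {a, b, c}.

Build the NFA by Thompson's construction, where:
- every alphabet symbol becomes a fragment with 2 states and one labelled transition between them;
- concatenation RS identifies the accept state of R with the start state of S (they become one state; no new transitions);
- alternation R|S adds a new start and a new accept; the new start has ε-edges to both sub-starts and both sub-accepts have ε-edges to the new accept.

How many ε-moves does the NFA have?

4

By structural recursion:
Each of the 4 symbol leaves contributes 0 ε-transitions.
  b·a — 0 ε-transitions
  a·b — 0 ε-transitions
  b·a|a·b — 4 ε-transitions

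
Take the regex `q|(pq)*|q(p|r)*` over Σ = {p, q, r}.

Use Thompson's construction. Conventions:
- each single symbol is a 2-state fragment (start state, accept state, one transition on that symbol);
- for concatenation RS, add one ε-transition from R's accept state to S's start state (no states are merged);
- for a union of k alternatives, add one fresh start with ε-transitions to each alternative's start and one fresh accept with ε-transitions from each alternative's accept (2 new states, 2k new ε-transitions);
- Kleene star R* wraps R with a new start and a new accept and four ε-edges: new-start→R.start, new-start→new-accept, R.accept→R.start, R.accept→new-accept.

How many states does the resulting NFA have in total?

Building bottom-up:
Each of the 6 symbol leaves contributes a 2-state fragment.
  pq → 4 states
  (pq)* → 6 states
  p|r → 6 states
  (p|r)* → 8 states
  q(p|r)* → 10 states
  q|(pq)*|q(p|r)* → 20 states

20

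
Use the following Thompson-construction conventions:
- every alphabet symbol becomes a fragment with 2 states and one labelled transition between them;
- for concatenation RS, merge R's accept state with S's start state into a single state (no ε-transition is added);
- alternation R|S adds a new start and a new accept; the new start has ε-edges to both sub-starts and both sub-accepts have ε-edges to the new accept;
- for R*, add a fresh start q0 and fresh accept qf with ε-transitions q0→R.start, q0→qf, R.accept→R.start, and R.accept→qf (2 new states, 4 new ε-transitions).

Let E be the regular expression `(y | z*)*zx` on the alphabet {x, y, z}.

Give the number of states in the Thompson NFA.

12

By structural recursion:
Each of the 4 symbol leaves contributes a 2-state fragment.
  z* = 4 states
  y | z* = 8 states
  (y | z*)* = 10 states
  (y | z*)*zx = 12 states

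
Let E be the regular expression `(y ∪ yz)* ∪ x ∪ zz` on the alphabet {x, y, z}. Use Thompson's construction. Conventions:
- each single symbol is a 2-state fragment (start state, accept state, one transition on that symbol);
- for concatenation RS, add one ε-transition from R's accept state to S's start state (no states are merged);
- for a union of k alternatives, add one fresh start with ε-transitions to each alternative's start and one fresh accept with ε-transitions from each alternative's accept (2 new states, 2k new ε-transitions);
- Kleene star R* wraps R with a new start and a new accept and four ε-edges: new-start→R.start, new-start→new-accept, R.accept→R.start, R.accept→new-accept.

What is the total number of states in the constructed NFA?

Per subexpression:
Each of the 6 symbol leaves contributes a 2-state fragment.
  yz → 4 states
  y ∪ yz → 8 states
  (y ∪ yz)* → 10 states
  zz → 4 states
  (y ∪ yz)* ∪ x ∪ zz → 18 states

18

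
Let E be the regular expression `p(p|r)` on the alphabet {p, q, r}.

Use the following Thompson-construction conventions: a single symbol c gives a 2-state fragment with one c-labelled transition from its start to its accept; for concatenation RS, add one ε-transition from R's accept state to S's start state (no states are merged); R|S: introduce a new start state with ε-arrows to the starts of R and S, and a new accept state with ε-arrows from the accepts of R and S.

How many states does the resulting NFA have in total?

8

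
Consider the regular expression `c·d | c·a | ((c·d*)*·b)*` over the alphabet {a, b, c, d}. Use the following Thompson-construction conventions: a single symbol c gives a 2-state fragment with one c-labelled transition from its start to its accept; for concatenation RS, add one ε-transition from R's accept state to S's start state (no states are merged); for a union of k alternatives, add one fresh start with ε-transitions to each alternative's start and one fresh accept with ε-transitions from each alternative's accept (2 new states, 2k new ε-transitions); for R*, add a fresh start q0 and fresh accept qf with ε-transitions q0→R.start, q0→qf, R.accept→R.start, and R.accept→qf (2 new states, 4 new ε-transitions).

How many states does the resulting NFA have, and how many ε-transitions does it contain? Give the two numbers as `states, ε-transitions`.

Building bottom-up:
Each of the 7 symbol leaves contributes 2 states and 0 ε-transitions.
  c·d : 4 states, 1 ε-transition
  c·a : 4 states, 1 ε-transition
  d* : 4 states, 4 ε-transitions
  c·d* : 6 states, 5 ε-transitions
  (c·d*)* : 8 states, 9 ε-transitions
  (c·d*)*·b : 10 states, 10 ε-transitions
  ((c·d*)*·b)* : 12 states, 14 ε-transitions
  c·d | c·a | ((c·d*)*·b)* : 22 states, 22 ε-transitions

22, 22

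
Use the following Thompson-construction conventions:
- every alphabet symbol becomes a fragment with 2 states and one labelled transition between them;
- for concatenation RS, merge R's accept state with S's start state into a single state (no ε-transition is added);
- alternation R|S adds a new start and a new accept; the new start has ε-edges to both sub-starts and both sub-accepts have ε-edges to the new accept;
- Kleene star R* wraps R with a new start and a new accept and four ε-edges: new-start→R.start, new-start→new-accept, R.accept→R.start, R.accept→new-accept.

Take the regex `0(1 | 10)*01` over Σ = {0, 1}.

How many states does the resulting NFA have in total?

12

Per subexpression:
Each of the 6 symbol leaves contributes a 2-state fragment.
  10 — 3 states
  1 | 10 — 7 states
  (1 | 10)* — 9 states
  0(1 | 10)*01 — 12 states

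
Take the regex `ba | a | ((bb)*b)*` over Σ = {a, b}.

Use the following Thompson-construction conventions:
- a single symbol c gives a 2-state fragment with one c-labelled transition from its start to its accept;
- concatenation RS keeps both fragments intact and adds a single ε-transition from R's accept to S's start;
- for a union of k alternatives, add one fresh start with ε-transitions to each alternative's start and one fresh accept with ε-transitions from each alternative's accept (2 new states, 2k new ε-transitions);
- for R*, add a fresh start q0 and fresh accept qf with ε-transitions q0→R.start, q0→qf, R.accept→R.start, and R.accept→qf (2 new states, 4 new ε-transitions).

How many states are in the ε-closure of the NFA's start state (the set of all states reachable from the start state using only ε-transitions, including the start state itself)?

Compute the ε-closure size of each fragment's start state recursively; a symbol fragment's start has no outgoing ε-edge, so its closure is just itself (size 1).
  ba → |ε-closure| equals the left operand's closure size = 1 (its accept is not ε-reachable, so the closure stops there)
  bb → same as the first factor's closure: |ε-closure| = 1
  (bb)* → new start has ε-edges to the inner start and to the new accept, so |ε-closure| = 2 + 1 = 3
  (bb)*b → |ε-closure| = 3 + 1 = 4 (closure spills across the concat boundary because the left factor accepts ε)
  ((bb)*b)* → new start has ε-edges to the inner start and to the new accept, so |ε-closure| = 2 + 4 = 6
  ba | a | ((bb)*b)* → new start ε-reaches every alternative's start; at least one alternative accepts ε, so the union's new accept is reached too: |ε-closure| = 1 + 1 + 1 + 6 + 1 = 10

10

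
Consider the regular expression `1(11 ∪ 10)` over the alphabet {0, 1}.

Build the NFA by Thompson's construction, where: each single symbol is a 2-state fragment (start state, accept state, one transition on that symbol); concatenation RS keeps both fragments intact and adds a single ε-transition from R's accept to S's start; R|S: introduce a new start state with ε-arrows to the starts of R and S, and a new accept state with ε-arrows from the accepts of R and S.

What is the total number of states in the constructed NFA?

12

Recursing over subexpressions:
Each of the 5 symbol leaves contributes a 2-state fragment.
  11 = 4 states
  10 = 4 states
  11 ∪ 10 = 10 states
  1(11 ∪ 10) = 12 states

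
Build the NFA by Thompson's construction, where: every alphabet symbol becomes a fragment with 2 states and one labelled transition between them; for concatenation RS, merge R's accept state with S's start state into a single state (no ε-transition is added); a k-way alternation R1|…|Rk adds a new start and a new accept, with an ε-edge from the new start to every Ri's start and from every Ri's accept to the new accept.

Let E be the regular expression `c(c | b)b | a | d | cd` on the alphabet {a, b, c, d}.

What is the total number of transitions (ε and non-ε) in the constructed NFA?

Building bottom-up:
Each of the 8 symbol leaves contributes 1 transition (1 symbol, 0 ε).
  c | b : 6 transitions (2 symbol, 4 ε)
  c(c | b)b : 8 transitions (4 symbol, 4 ε)
  cd : 2 transitions (2 symbol, 0 ε)
  c(c | b)b | a | d | cd : 20 transitions (8 symbol, 12 ε)

20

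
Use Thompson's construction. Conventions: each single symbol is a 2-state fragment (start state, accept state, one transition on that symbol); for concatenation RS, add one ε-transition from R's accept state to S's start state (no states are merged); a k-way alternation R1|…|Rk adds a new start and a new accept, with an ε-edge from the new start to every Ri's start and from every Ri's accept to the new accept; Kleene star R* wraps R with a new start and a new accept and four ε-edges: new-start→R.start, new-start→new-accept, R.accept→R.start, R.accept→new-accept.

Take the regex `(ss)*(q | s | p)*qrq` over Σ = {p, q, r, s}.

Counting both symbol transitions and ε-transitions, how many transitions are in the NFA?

27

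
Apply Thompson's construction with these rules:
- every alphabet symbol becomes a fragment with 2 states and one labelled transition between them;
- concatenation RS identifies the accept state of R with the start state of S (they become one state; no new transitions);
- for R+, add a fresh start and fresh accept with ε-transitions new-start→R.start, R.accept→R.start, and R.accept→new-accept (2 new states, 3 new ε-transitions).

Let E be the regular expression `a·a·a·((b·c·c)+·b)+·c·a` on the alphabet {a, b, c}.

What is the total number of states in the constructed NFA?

14

By structural recursion:
Each of the 9 symbol leaves contributes a 2-state fragment.
  b·c·c → 4 states
  (b·c·c)+ → 6 states
  (b·c·c)+·b → 7 states
  ((b·c·c)+·b)+ → 9 states
  a·a·a·((b·c·c)+·b)+·c·a → 14 states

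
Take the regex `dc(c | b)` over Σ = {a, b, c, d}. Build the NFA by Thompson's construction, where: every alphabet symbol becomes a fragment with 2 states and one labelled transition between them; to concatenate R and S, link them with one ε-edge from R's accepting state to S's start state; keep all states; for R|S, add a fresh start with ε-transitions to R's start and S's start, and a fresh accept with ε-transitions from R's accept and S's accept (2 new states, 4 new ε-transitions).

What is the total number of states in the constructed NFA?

Per subexpression:
Each of the 4 symbol leaves contributes a 2-state fragment.
  c | b = 6 states
  dc(c | b) = 10 states

10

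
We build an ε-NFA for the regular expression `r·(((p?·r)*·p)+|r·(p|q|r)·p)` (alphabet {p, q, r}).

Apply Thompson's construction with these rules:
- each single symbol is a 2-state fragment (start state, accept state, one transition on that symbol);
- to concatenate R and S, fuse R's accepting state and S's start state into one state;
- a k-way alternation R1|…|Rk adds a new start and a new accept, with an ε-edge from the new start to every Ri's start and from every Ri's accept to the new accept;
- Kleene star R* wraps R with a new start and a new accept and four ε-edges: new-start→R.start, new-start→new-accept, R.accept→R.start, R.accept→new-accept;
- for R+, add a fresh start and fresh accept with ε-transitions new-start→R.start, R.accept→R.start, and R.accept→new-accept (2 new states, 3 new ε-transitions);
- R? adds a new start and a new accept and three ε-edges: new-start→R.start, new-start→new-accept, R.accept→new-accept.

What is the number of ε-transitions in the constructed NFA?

20

Building bottom-up:
Each of the 9 symbol leaves contributes 0 ε-transitions.
  p? — 3 ε-transitions
  p?·r — 3 ε-transitions
  (p?·r)* — 7 ε-transitions
  (p?·r)*·p — 7 ε-transitions
  ((p?·r)*·p)+ — 10 ε-transitions
  p|q|r — 6 ε-transitions
  r·(p|q|r)·p — 6 ε-transitions
  ((p?·r)*·p)+|r·(p|q|r)·p — 20 ε-transitions
  r·(((p?·r)*·p)+|r·(p|q|r)·p) — 20 ε-transitions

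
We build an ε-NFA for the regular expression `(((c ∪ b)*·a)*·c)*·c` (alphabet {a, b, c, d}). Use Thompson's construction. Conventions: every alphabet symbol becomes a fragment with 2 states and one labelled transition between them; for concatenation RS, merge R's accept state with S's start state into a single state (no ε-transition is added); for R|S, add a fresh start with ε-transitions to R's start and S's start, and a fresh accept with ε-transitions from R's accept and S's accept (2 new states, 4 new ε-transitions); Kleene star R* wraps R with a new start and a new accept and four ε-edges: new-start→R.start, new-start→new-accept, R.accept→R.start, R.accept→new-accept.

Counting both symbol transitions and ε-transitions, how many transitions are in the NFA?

Recursing over subexpressions:
Each of the 5 symbol leaves contributes 1 transition (1 symbol, 0 ε).
  c ∪ b — 6 transitions (2 symbol, 4 ε)
  (c ∪ b)* — 10 transitions (2 symbol, 8 ε)
  (c ∪ b)*·a — 11 transitions (3 symbol, 8 ε)
  ((c ∪ b)*·a)* — 15 transitions (3 symbol, 12 ε)
  ((c ∪ b)*·a)*·c — 16 transitions (4 symbol, 12 ε)
  (((c ∪ b)*·a)*·c)* — 20 transitions (4 symbol, 16 ε)
  (((c ∪ b)*·a)*·c)*·c — 21 transitions (5 symbol, 16 ε)

21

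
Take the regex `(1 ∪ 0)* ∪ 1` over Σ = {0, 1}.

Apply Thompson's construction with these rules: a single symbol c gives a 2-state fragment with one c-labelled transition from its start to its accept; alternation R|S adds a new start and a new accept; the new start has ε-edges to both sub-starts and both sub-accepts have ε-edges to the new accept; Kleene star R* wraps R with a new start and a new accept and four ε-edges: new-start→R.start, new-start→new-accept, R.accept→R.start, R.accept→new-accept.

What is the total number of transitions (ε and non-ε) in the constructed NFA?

15

By structural recursion:
Each of the 3 symbol leaves contributes 1 transition (1 symbol, 0 ε).
  1 ∪ 0 — 6 transitions (2 symbol, 4 ε)
  (1 ∪ 0)* — 10 transitions (2 symbol, 8 ε)
  (1 ∪ 0)* ∪ 1 — 15 transitions (3 symbol, 12 ε)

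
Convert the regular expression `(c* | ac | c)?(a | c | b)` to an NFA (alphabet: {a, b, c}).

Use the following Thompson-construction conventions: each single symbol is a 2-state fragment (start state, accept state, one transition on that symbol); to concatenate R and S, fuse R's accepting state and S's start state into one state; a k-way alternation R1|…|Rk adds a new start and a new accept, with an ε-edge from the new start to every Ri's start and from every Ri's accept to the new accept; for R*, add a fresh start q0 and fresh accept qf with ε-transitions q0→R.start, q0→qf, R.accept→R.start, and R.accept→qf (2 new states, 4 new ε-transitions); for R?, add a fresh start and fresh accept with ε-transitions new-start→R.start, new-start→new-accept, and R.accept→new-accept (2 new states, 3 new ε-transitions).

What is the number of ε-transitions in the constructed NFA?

Bottom-up over the parse tree:
Each of the 7 symbol leaves contributes 0 ε-transitions.
  c* — 4 ε-transitions
  ac — 0 ε-transitions
  c* | ac | c — 10 ε-transitions
  (c* | ac | c)? — 13 ε-transitions
  a | c | b — 6 ε-transitions
  (c* | ac | c)?(a | c | b) — 19 ε-transitions

19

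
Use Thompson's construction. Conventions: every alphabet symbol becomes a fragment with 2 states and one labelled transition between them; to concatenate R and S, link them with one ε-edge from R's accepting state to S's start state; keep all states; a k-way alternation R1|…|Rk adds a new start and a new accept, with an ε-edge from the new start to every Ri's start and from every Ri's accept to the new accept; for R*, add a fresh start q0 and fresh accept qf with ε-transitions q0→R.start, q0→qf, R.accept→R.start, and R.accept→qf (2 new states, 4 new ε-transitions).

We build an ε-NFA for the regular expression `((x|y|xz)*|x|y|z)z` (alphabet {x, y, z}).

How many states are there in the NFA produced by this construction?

Per subexpression:
Each of the 8 symbol leaves contributes a 2-state fragment.
  xz — 4 states
  x|y|xz — 10 states
  (x|y|xz)* — 12 states
  (x|y|xz)*|x|y|z — 20 states
  ((x|y|xz)*|x|y|z)z — 22 states

22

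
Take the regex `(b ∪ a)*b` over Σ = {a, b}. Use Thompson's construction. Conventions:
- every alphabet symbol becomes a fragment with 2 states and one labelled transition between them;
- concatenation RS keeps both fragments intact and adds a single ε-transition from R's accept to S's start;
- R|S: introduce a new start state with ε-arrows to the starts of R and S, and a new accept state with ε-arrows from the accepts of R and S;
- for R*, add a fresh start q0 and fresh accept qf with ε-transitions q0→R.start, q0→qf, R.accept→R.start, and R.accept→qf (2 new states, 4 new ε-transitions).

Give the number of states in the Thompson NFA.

By structural recursion:
Each of the 3 symbol leaves contributes a 2-state fragment.
  b ∪ a → 6 states
  (b ∪ a)* → 8 states
  (b ∪ a)*b → 10 states

10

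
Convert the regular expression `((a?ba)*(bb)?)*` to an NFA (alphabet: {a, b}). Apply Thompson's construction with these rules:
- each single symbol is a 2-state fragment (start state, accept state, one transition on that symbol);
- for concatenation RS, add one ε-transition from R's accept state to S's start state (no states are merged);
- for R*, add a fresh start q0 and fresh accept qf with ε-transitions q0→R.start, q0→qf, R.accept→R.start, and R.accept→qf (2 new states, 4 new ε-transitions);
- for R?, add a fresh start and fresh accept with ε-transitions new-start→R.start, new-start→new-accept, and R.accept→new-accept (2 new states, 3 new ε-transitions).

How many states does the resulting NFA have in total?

18

Building bottom-up:
Each of the 5 symbol leaves contributes a 2-state fragment.
  a? → 4 states
  a?ba → 8 states
  (a?ba)* → 10 states
  bb → 4 states
  (bb)? → 6 states
  (a?ba)*(bb)? → 16 states
  ((a?ba)*(bb)?)* → 18 states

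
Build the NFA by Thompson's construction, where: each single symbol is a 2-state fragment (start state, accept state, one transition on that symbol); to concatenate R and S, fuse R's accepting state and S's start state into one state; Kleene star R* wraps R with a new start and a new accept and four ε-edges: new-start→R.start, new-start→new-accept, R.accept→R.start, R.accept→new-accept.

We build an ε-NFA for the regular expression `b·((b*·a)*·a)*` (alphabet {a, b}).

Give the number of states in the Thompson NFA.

Building bottom-up:
Each of the 4 symbol leaves contributes a 2-state fragment.
  b* : 4 states
  b*·a : 5 states
  (b*·a)* : 7 states
  (b*·a)*·a : 8 states
  ((b*·a)*·a)* : 10 states
  b·((b*·a)*·a)* : 11 states

11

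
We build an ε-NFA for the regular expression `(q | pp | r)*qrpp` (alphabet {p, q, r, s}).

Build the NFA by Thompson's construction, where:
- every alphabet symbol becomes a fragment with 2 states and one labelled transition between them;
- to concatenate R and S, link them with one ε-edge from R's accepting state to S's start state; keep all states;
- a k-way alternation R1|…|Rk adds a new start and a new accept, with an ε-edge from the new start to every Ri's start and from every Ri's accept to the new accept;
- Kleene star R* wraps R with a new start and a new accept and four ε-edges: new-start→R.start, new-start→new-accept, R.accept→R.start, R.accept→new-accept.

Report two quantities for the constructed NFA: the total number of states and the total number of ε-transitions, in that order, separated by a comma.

20, 15

Recursing over subexpressions:
Each of the 8 symbol leaves contributes 2 states and 0 ε-transitions.
  pp — 4 states, 1 ε-transition
  q | pp | r — 10 states, 7 ε-transitions
  (q | pp | r)* — 12 states, 11 ε-transitions
  (q | pp | r)*qrpp — 20 states, 15 ε-transitions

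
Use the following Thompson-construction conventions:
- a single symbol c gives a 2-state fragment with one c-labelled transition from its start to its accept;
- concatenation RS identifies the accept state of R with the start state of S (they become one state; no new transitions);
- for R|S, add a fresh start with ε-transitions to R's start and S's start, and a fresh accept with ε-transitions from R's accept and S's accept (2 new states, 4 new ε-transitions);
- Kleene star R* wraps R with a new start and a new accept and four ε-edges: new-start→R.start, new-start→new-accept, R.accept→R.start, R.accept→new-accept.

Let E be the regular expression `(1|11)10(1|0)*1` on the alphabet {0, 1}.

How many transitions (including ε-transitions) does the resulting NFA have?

20

Per subexpression:
Each of the 8 symbol leaves contributes 1 transition (1 symbol, 0 ε).
  11 = 2 transitions (2 symbol, 0 ε)
  1|11 = 7 transitions (3 symbol, 4 ε)
  1|0 = 6 transitions (2 symbol, 4 ε)
  (1|0)* = 10 transitions (2 symbol, 8 ε)
  (1|11)10(1|0)*1 = 20 transitions (8 symbol, 12 ε)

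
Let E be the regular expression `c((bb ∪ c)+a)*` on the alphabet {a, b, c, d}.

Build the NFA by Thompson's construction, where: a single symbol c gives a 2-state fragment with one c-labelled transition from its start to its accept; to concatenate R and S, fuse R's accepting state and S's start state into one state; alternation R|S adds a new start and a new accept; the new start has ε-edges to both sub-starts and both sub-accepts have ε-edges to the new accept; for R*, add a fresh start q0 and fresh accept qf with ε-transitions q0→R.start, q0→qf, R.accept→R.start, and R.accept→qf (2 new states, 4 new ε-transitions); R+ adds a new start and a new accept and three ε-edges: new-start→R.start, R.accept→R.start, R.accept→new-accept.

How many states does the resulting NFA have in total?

13

Recursing over subexpressions:
Each of the 5 symbol leaves contributes a 2-state fragment.
  bb — 3 states
  bb ∪ c — 7 states
  (bb ∪ c)+ — 9 states
  (bb ∪ c)+a — 10 states
  ((bb ∪ c)+a)* — 12 states
  c((bb ∪ c)+a)* — 13 states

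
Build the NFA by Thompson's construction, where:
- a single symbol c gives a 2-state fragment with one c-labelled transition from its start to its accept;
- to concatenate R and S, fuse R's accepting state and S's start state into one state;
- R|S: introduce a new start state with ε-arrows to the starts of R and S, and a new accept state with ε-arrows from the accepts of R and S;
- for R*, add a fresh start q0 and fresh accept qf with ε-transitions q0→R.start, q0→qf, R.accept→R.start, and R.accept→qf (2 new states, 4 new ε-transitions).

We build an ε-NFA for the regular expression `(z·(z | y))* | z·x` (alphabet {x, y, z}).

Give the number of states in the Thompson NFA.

Building bottom-up:
Each of the 5 symbol leaves contributes a 2-state fragment.
  z | y → 6 states
  z·(z | y) → 7 states
  (z·(z | y))* → 9 states
  z·x → 3 states
  (z·(z | y))* | z·x → 14 states

14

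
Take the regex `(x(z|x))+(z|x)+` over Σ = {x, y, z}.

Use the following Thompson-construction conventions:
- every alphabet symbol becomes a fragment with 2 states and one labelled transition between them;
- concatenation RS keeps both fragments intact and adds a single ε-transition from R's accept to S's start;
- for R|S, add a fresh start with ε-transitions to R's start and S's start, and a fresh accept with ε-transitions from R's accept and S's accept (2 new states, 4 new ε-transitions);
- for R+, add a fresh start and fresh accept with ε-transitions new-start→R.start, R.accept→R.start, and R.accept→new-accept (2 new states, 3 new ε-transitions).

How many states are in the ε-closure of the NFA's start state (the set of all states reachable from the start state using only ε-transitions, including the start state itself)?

Compute the ε-closure size of each fragment's start state recursively; a symbol fragment's start has no outgoing ε-edge, so its closure is just itself (size 1).
  z|x : new start ε-reaches every alternative's start; none of them accept ε, so the new accept is not reached: |ε-closure| = 1 + 1 + 1 = 3
  x(z|x) : same as the first factor's closure: |ε-closure| = 1
  (x(z|x))+ : |ε-closure| = 1 + 1 = 2 (the body doesn't accept ε, so the new accept is not reached)
  z|x : new start ε-reaches every alternative's start; none of them accept ε, so the new accept is not reached: |ε-closure| = 1 + 1 + 1 = 3
  (z|x)+ : new start ε-reaches only the body's start; the new accept needs a symbol first: |ε-closure| = 1 + 3 = 4
  (x(z|x))+(z|x)+ : |ε-closure| equals the left operand's closure size = 2 (its accept is not ε-reachable, so the closure stops there)

2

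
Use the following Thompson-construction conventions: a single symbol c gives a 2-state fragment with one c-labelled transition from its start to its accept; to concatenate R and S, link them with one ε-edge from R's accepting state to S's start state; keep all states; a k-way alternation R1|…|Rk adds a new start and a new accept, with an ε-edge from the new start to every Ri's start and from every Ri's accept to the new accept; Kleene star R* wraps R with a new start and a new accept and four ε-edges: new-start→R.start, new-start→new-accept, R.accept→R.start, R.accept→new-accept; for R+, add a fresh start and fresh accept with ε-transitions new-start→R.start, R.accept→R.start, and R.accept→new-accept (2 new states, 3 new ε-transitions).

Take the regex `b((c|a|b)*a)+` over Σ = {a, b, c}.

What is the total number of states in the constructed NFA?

16

By structural recursion:
Each of the 5 symbol leaves contributes a 2-state fragment.
  c|a|b — 8 states
  (c|a|b)* — 10 states
  (c|a|b)*a — 12 states
  ((c|a|b)*a)+ — 14 states
  b((c|a|b)*a)+ — 16 states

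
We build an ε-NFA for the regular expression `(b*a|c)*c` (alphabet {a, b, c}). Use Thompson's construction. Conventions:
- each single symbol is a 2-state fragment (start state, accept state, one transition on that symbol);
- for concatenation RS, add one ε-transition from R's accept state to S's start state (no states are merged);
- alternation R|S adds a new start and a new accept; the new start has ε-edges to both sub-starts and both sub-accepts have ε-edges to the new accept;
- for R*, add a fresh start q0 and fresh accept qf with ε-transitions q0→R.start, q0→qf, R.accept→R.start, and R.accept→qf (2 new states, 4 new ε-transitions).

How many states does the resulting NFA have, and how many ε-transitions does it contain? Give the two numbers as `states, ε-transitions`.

By structural recursion:
Each of the 4 symbol leaves contributes 2 states and 0 ε-transitions.
  b* : 4 states, 4 ε-transitions
  b*a : 6 states, 5 ε-transitions
  b*a|c : 10 states, 9 ε-transitions
  (b*a|c)* : 12 states, 13 ε-transitions
  (b*a|c)*c : 14 states, 14 ε-transitions

14, 14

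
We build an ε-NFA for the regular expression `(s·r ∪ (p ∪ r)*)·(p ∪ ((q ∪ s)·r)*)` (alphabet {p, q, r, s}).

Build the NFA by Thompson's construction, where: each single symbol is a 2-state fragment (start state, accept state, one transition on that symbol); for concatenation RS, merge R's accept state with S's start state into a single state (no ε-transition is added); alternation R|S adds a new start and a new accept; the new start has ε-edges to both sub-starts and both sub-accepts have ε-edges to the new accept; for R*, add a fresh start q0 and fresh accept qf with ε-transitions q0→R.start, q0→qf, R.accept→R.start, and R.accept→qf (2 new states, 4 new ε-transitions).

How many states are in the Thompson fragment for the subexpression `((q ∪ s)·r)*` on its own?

Fragment for `((q ∪ s)·r)*`:
Each of the 3 symbol leaves contributes a 2-state fragment.
  q ∪ s = 6 states
  (q ∪ s)·r = 7 states
  ((q ∪ s)·r)* = 9 states

9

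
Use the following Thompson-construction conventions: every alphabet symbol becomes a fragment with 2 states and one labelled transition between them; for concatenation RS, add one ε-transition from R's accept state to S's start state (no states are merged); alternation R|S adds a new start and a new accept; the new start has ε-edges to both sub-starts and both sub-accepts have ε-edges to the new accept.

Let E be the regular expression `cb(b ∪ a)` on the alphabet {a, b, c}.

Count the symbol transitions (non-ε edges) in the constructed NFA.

4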